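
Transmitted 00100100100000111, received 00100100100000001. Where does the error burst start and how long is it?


XOR: 00000000000000110

Burst at position 14, length 2


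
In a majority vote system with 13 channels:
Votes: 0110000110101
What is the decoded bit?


Ones: 6 out of 13
Threshold: 7

0 (6/13 voted 1)


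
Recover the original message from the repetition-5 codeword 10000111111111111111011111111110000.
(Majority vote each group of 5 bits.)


Groups: 10000, 11111, 11111, 11111, 01111, 11111, 10000
Majority votes: 0111110

0111110


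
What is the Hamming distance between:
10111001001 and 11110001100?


XOR: 01001000101
Count of 1s: 4

4


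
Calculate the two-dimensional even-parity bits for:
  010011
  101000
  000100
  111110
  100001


Row parities: 10110
Column parities: 100000

Row P: 10110, Col P: 100000, Corner: 1


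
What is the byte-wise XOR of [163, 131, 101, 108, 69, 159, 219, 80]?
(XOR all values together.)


XOR chain: 163 ^ 131 ^ 101 ^ 108 ^ 69 ^ 159 ^ 219 ^ 80 = 120

120


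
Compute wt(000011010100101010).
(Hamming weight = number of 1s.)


Counting 1s in 000011010100101010

7


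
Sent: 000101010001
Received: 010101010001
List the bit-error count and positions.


XOR: 010000000000

1 error(s) at position(s): 1


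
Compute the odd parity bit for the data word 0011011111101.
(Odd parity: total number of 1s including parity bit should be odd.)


Number of 1s in data: 9
Parity bit: 0

0


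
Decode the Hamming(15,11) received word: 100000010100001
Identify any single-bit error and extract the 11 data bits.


Syndrome = 12: error at position 12

Data: 00000101001 (corrected bit 12)


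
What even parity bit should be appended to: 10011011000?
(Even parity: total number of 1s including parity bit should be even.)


Number of 1s in data: 5
Parity bit: 1

1


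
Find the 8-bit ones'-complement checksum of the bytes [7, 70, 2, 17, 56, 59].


Sum = 211 mod 256 = 211
Complement = 44

44


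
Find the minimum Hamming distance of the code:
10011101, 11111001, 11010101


Comparing all pairs, minimum distance: 2
Can detect 1 errors, correct 0 errors

2


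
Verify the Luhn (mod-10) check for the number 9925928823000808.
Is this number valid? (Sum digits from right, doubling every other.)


Luhn sum = 76
76 mod 10 = 6

Invalid (Luhn sum mod 10 = 6)


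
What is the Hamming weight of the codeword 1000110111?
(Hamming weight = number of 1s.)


Counting 1s in 1000110111

6


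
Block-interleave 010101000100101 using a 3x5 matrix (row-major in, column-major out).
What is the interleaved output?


Matrix:
  01010
  10001
  00101
Read columns: 010100001100011

010100001100011


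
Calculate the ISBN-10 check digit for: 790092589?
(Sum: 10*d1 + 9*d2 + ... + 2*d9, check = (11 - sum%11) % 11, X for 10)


Weighted sum: 277
277 mod 11 = 2

Check digit: 9


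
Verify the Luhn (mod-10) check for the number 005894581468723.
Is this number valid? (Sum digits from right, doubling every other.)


Luhn sum = 77
77 mod 10 = 7

Invalid (Luhn sum mod 10 = 7)


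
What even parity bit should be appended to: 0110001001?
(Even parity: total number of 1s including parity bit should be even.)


Number of 1s in data: 4
Parity bit: 0

0


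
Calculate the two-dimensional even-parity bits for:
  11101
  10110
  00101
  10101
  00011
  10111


Row parities: 010100
Column parities: 01111

Row P: 010100, Col P: 01111, Corner: 0


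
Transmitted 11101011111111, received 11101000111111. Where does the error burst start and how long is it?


XOR: 00000011000000

Burst at position 6, length 2


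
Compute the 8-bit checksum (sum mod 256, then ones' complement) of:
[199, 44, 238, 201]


Sum = 682 mod 256 = 170
Complement = 85

85


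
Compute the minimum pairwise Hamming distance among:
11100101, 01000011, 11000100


Comparing all pairs, minimum distance: 2
Can detect 1 errors, correct 0 errors

2


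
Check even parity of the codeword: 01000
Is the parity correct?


Number of 1s: 1

No, parity error (1 ones)


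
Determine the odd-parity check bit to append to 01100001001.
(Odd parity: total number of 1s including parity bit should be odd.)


Number of 1s in data: 4
Parity bit: 1

1


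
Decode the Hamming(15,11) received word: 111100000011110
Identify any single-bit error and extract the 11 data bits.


Syndrome = 0: no error detected

Data: 10000011110 (no errors)


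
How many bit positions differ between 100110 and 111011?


XOR: 011101
Count of 1s: 4

4


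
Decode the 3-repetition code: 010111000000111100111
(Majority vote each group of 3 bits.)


Groups: 010, 111, 000, 000, 111, 100, 111
Majority votes: 0100101

0100101


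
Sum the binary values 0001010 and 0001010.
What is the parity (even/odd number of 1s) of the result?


0001010 = 10
0001010 = 10
Sum = 20 = 10100
1s count = 2

even parity (2 ones in 10100)


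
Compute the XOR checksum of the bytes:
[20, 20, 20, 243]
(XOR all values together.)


XOR chain: 20 ^ 20 ^ 20 ^ 243 = 231

231


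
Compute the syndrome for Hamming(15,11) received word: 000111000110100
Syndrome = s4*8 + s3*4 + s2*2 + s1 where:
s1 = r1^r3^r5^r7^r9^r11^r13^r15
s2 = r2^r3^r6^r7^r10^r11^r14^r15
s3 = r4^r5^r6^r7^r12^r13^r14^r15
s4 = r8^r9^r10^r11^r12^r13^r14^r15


s1=1, s2=1, s3=0, s4=1

Syndrome = 11 (error at position 11)


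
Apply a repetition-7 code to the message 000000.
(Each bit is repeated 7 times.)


Each bit -> 7 copies

000000000000000000000000000000000000000000


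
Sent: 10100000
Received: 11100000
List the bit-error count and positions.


XOR: 01000000

1 error(s) at position(s): 1


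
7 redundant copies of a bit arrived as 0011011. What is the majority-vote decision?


Ones: 4 out of 7
Threshold: 4

1 (4/7 voted 1)


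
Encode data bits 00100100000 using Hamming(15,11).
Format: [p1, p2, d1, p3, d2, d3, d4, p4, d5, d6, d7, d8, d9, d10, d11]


Parity bits: p1=0, p2=0, p3=1, p4=1

000101010100000


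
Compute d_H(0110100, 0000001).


XOR: 0110101
Count of 1s: 4

4


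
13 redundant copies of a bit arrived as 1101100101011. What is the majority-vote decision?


Ones: 8 out of 13
Threshold: 7

1 (8/13 voted 1)


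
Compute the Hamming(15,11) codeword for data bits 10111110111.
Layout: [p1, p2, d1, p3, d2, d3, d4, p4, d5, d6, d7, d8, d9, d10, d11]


Parity bits: p1=0, p2=1, p3=1, p4=0

011101101110111


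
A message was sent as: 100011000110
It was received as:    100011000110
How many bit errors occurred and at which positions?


XOR: 000000000000

0 errors (received matches sent)


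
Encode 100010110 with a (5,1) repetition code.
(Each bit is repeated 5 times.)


Each bit -> 5 copies

111110000000000000001111100000111111111100000


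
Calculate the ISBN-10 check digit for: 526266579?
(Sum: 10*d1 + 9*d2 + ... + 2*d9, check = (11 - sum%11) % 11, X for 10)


Weighted sum: 255
255 mod 11 = 2

Check digit: 9


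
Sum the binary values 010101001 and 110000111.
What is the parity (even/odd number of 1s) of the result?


010101001 = 169
110000111 = 391
Sum = 560 = 1000110000
1s count = 3

odd parity (3 ones in 1000110000)


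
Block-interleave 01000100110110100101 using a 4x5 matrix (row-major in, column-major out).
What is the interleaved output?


Matrix:
  01000
  10011
  01101
  00101
Read columns: 01001010001101000111

01001010001101000111


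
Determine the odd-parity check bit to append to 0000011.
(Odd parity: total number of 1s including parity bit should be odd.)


Number of 1s in data: 2
Parity bit: 1

1


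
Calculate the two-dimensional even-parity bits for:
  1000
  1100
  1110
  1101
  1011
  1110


Row parities: 101111
Column parities: 0010

Row P: 101111, Col P: 0010, Corner: 1


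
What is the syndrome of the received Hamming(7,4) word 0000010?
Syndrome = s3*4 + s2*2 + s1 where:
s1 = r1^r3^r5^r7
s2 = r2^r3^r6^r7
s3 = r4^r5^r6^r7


s1=0, s2=1, s3=1

Syndrome = 6 (error at position 6)


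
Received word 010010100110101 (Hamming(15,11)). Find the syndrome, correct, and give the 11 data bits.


Syndrome = 3: error at position 3

Data: 11010110101 (corrected bit 3)


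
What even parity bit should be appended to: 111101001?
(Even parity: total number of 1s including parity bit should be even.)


Number of 1s in data: 6
Parity bit: 0

0


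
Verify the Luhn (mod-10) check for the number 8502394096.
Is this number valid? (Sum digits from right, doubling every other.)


Luhn sum = 52
52 mod 10 = 2

Invalid (Luhn sum mod 10 = 2)


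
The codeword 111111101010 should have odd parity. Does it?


Number of 1s: 9

Yes, parity is correct (9 ones)


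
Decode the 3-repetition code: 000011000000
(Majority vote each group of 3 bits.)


Groups: 000, 011, 000, 000
Majority votes: 0100

0100


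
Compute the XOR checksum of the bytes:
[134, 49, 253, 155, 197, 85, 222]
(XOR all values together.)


XOR chain: 134 ^ 49 ^ 253 ^ 155 ^ 197 ^ 85 ^ 222 = 159

159


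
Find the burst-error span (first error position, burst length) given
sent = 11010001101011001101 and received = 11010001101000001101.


XOR: 00000000000011000000

Burst at position 12, length 2


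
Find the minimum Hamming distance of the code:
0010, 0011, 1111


Comparing all pairs, minimum distance: 1
Can detect 0 errors, correct 0 errors

1


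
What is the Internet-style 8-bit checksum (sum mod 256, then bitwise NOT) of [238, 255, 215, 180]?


Sum = 888 mod 256 = 120
Complement = 135

135


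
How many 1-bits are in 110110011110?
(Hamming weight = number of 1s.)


Counting 1s in 110110011110

8


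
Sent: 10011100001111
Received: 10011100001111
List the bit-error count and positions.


XOR: 00000000000000

0 errors (received matches sent)


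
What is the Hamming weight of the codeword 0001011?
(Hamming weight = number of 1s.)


Counting 1s in 0001011

3


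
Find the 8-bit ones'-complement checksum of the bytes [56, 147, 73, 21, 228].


Sum = 525 mod 256 = 13
Complement = 242

242


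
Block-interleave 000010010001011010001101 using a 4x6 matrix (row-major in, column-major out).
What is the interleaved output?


Matrix:
  000010
  010001
  011010
  001101
Read columns: 000001100011000110100101

000001100011000110100101


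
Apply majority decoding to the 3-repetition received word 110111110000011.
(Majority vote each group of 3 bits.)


Groups: 110, 111, 110, 000, 011
Majority votes: 11101

11101


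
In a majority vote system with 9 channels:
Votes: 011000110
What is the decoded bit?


Ones: 4 out of 9
Threshold: 5

0 (4/9 voted 1)


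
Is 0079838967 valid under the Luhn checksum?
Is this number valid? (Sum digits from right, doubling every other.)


Luhn sum = 50
50 mod 10 = 0

Valid (Luhn sum mod 10 = 0)


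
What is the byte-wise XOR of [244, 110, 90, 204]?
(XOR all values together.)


XOR chain: 244 ^ 110 ^ 90 ^ 204 = 12

12


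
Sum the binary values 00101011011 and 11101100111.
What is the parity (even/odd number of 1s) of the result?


00101011011 = 347
11101100111 = 1895
Sum = 2242 = 100011000010
1s count = 4

even parity (4 ones in 100011000010)


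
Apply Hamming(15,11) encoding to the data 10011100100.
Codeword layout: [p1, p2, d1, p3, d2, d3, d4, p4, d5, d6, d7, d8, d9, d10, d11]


Parity bits: p1=0, p2=1, p3=0, p4=1

011000111100100


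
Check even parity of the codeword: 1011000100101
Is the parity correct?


Number of 1s: 6

Yes, parity is correct (6 ones)


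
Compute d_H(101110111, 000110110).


XOR: 101000001
Count of 1s: 3

3


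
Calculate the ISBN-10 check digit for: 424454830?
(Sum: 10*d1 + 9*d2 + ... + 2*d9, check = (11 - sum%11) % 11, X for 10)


Weighted sum: 209
209 mod 11 = 0

Check digit: 0


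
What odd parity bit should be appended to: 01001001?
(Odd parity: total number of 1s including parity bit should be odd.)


Number of 1s in data: 3
Parity bit: 0

0


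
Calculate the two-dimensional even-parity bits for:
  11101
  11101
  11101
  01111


Row parities: 0000
Column parities: 10010

Row P: 0000, Col P: 10010, Corner: 0


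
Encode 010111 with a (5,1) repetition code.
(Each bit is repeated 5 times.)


Each bit -> 5 copies

000001111100000111111111111111


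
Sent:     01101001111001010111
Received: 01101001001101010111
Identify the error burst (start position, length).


XOR: 00000000110100000000

Burst at position 8, length 4


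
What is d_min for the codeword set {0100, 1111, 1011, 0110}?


Comparing all pairs, minimum distance: 1
Can detect 0 errors, correct 0 errors

1


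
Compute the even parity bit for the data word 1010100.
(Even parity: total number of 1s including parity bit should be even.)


Number of 1s in data: 3
Parity bit: 1

1


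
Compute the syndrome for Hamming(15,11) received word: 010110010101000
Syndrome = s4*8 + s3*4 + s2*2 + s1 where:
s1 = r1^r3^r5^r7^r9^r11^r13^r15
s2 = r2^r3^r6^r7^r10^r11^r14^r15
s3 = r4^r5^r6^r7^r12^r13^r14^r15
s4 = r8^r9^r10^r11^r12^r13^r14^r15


s1=1, s2=0, s3=1, s4=1

Syndrome = 13 (error at position 13)


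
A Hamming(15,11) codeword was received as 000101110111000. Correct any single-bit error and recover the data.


Syndrome = 0: no error detected

Data: 00110111000 (no errors)


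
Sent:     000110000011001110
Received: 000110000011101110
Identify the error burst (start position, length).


XOR: 000000000000100000

Burst at position 12, length 1


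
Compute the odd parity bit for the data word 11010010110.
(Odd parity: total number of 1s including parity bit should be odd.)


Number of 1s in data: 6
Parity bit: 1

1


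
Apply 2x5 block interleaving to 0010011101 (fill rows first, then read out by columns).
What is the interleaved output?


Matrix:
  00100
  11101
Read columns: 0101110001

0101110001


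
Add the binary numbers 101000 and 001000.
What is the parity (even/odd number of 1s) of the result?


101000 = 40
001000 = 8
Sum = 48 = 110000
1s count = 2

even parity (2 ones in 110000)


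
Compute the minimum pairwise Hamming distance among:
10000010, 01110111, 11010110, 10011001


Comparing all pairs, minimum distance: 3
Can detect 2 errors, correct 1 errors

3


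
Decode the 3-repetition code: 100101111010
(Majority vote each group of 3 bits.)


Groups: 100, 101, 111, 010
Majority votes: 0110

0110


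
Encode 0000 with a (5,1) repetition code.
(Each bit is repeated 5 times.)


Each bit -> 5 copies

00000000000000000000


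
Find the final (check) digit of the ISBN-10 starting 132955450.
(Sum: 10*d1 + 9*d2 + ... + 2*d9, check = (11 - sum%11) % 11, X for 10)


Weighted sum: 202
202 mod 11 = 4

Check digit: 7


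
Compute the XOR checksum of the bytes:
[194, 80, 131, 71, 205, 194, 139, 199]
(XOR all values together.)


XOR chain: 194 ^ 80 ^ 131 ^ 71 ^ 205 ^ 194 ^ 139 ^ 199 = 21

21


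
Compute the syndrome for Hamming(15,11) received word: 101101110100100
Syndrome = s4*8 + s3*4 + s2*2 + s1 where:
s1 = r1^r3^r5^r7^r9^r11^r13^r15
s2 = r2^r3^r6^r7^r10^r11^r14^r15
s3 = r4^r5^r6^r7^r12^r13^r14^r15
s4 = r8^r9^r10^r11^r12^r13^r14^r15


s1=0, s2=0, s3=0, s4=1

Syndrome = 8 (error at position 8)


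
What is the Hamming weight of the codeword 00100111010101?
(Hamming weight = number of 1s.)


Counting 1s in 00100111010101

7


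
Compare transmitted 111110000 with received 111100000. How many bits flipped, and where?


XOR: 000010000

1 error(s) at position(s): 4


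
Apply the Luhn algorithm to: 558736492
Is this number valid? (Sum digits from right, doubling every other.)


Luhn sum = 40
40 mod 10 = 0

Valid (Luhn sum mod 10 = 0)


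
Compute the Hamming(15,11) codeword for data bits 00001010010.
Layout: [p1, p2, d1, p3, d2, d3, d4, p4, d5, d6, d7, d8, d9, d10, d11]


Parity bits: p1=0, p2=0, p3=1, p4=1

000100011010010


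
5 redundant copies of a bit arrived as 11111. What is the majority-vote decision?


Ones: 5 out of 5
Threshold: 3

1 (5/5 voted 1)


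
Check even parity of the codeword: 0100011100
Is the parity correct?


Number of 1s: 4

Yes, parity is correct (4 ones)


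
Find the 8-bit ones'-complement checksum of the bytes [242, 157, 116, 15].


Sum = 530 mod 256 = 18
Complement = 237

237


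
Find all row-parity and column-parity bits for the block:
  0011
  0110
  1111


Row parities: 000
Column parities: 1010

Row P: 000, Col P: 1010, Corner: 0


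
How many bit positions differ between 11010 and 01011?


XOR: 10001
Count of 1s: 2

2


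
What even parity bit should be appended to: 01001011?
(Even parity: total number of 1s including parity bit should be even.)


Number of 1s in data: 4
Parity bit: 0

0


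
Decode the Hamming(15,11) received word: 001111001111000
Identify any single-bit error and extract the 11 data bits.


Syndrome = 0: no error detected

Data: 11101111000 (no errors)


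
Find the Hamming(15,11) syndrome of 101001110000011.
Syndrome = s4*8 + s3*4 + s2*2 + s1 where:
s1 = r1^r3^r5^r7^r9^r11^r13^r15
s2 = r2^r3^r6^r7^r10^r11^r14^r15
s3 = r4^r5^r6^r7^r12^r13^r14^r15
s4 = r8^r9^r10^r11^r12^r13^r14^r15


s1=0, s2=1, s3=0, s4=1

Syndrome = 10 (error at position 10)


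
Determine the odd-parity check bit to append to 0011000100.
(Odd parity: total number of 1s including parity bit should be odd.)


Number of 1s in data: 3
Parity bit: 0

0


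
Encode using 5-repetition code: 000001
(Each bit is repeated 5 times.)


Each bit -> 5 copies

000000000000000000000000011111


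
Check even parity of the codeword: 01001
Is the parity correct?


Number of 1s: 2

Yes, parity is correct (2 ones)


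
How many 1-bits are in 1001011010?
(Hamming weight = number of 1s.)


Counting 1s in 1001011010

5


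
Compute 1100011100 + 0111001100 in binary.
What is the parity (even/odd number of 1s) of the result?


1100011100 = 796
0111001100 = 460
Sum = 1256 = 10011101000
1s count = 5

odd parity (5 ones in 10011101000)


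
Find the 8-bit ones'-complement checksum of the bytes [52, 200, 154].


Sum = 406 mod 256 = 150
Complement = 105

105


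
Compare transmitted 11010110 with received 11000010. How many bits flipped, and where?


XOR: 00010100

2 error(s) at position(s): 3, 5


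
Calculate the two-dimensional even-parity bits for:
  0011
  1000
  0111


Row parities: 011
Column parities: 1100

Row P: 011, Col P: 1100, Corner: 0


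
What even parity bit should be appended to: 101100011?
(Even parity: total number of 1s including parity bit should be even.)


Number of 1s in data: 5
Parity bit: 1

1


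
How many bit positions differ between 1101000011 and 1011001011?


XOR: 0110001000
Count of 1s: 3

3


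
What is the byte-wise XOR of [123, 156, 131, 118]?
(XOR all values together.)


XOR chain: 123 ^ 156 ^ 131 ^ 118 = 18

18


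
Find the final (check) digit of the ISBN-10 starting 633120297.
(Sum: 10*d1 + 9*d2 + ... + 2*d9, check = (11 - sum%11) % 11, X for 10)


Weighted sum: 179
179 mod 11 = 3

Check digit: 8


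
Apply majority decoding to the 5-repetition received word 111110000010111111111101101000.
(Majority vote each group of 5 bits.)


Groups: 11111, 00000, 10111, 11111, 11011, 01000
Majority votes: 101110

101110


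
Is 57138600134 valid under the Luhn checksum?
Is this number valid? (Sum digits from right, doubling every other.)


Luhn sum = 39
39 mod 10 = 9

Invalid (Luhn sum mod 10 = 9)


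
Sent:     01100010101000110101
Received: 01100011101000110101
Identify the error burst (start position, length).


XOR: 00000001000000000000

Burst at position 7, length 1


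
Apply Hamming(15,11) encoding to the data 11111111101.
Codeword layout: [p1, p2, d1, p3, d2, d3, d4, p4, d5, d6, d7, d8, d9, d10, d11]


Parity bits: p1=1, p2=0, p3=0, p4=0

101011101111101


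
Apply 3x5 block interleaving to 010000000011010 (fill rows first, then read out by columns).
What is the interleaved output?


Matrix:
  01000
  00000
  11010
Read columns: 001101000001000

001101000001000


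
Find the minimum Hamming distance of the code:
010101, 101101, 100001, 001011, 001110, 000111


Comparing all pairs, minimum distance: 2
Can detect 1 errors, correct 0 errors

2


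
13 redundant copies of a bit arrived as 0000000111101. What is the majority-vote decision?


Ones: 5 out of 13
Threshold: 7

0 (5/13 voted 1)


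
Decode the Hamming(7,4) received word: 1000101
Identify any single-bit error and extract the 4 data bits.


Syndrome = 3: error at position 3

Data: 1101 (corrected bit 3)


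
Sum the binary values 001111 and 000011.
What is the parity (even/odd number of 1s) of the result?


001111 = 15
000011 = 3
Sum = 18 = 10010
1s count = 2

even parity (2 ones in 10010)


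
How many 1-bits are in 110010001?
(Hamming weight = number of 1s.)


Counting 1s in 110010001

4


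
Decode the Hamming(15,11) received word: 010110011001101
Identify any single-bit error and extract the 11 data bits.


Syndrome = 12: error at position 12

Data: 01001000101 (corrected bit 12)


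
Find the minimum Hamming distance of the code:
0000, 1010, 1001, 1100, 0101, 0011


Comparing all pairs, minimum distance: 2
Can detect 1 errors, correct 0 errors

2


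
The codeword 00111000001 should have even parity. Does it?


Number of 1s: 4

Yes, parity is correct (4 ones)


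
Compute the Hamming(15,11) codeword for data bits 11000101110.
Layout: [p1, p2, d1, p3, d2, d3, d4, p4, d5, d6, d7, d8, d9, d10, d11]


Parity bits: p1=1, p2=1, p3=0, p4=0

111010000101110


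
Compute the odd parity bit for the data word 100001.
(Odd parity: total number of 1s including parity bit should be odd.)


Number of 1s in data: 2
Parity bit: 1

1


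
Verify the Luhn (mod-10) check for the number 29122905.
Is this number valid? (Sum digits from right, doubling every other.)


Luhn sum = 35
35 mod 10 = 5

Invalid (Luhn sum mod 10 = 5)


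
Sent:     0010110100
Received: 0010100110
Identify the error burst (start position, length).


XOR: 0000010010

Burst at position 5, length 4


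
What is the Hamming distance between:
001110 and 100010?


XOR: 101100
Count of 1s: 3

3


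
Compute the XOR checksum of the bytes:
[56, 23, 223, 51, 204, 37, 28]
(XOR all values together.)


XOR chain: 56 ^ 23 ^ 223 ^ 51 ^ 204 ^ 37 ^ 28 = 54

54


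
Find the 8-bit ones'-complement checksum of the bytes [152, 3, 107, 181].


Sum = 443 mod 256 = 187
Complement = 68

68


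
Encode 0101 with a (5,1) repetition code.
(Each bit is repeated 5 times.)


Each bit -> 5 copies

00000111110000011111


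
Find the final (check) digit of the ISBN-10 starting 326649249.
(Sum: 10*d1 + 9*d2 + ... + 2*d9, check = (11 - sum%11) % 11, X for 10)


Weighted sum: 245
245 mod 11 = 3

Check digit: 8


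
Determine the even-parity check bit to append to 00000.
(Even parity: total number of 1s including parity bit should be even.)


Number of 1s in data: 0
Parity bit: 0

0


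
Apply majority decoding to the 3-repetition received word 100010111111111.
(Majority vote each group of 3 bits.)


Groups: 100, 010, 111, 111, 111
Majority votes: 00111

00111


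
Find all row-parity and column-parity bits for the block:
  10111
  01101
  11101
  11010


Row parities: 0101
Column parities: 11101

Row P: 0101, Col P: 11101, Corner: 0


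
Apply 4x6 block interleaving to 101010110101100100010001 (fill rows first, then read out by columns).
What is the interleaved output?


Matrix:
  101010
  110101
  100100
  010001
Read columns: 111001011000011010000101

111001011000011010000101


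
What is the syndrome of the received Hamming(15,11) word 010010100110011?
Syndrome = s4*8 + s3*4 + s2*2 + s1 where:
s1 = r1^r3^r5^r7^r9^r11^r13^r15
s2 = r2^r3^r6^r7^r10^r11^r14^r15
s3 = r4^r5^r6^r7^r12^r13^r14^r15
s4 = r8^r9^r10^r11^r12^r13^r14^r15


s1=0, s2=0, s3=0, s4=0

Syndrome = 0 (no error)


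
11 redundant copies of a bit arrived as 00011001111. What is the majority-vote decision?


Ones: 6 out of 11
Threshold: 6

1 (6/11 voted 1)


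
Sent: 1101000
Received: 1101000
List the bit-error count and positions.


XOR: 0000000

0 errors (received matches sent)


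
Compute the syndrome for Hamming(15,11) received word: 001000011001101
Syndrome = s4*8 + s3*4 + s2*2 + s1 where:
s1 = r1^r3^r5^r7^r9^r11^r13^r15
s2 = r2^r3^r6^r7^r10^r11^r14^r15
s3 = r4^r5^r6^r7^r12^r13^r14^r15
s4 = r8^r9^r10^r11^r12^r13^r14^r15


s1=0, s2=0, s3=1, s4=1

Syndrome = 12 (error at position 12)


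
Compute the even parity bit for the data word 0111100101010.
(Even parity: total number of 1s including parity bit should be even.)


Number of 1s in data: 7
Parity bit: 1

1


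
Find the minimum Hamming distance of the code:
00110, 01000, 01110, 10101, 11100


Comparing all pairs, minimum distance: 1
Can detect 0 errors, correct 0 errors

1


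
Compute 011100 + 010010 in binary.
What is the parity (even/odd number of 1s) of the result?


011100 = 28
010010 = 18
Sum = 46 = 101110
1s count = 4

even parity (4 ones in 101110)


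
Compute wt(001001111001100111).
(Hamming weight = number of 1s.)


Counting 1s in 001001111001100111

10


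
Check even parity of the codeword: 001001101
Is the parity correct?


Number of 1s: 4

Yes, parity is correct (4 ones)


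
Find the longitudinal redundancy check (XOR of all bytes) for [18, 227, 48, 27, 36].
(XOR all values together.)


XOR chain: 18 ^ 227 ^ 48 ^ 27 ^ 36 = 254

254


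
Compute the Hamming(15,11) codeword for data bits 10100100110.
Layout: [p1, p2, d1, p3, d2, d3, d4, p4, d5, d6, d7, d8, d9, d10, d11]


Parity bits: p1=0, p2=0, p3=1, p4=1

001101010100110


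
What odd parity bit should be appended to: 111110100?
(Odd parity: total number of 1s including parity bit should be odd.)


Number of 1s in data: 6
Parity bit: 1

1


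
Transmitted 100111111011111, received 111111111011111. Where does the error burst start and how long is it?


XOR: 011000000000000

Burst at position 1, length 2


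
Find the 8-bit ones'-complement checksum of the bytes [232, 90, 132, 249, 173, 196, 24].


Sum = 1096 mod 256 = 72
Complement = 183

183


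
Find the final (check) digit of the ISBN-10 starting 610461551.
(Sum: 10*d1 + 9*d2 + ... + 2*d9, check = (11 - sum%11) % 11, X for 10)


Weighted sum: 175
175 mod 11 = 10

Check digit: 1


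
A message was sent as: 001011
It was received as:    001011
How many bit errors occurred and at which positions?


XOR: 000000

0 errors (received matches sent)


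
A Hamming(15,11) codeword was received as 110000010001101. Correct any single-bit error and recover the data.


Syndrome = 5: error at position 5

Data: 01000001101 (corrected bit 5)


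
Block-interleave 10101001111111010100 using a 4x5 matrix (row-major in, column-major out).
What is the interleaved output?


Matrix:
  10101
  00111
  11110
  10100
Read columns: 10110010111101101100

10110010111101101100


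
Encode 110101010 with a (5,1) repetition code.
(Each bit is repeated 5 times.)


Each bit -> 5 copies

111111111100000111110000011111000001111100000


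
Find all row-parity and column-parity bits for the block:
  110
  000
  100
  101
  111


Row parities: 00101
Column parities: 000

Row P: 00101, Col P: 000, Corner: 0


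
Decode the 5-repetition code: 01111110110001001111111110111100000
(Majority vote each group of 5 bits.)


Groups: 01111, 11011, 00010, 01111, 11111, 01111, 00000
Majority votes: 1101110

1101110


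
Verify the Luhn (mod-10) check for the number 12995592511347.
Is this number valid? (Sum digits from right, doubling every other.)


Luhn sum = 61
61 mod 10 = 1

Invalid (Luhn sum mod 10 = 1)


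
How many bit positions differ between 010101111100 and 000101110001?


XOR: 010000001101
Count of 1s: 4

4


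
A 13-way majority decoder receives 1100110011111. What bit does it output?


Ones: 9 out of 13
Threshold: 7

1 (9/13 voted 1)


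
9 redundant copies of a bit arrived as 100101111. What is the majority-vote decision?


Ones: 6 out of 9
Threshold: 5

1 (6/9 voted 1)


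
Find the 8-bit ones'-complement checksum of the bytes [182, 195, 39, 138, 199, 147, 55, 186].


Sum = 1141 mod 256 = 117
Complement = 138

138


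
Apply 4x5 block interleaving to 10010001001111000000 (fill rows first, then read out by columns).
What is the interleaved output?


Matrix:
  10010
  00100
  11110
  00000
Read columns: 10100010011010100000

10100010011010100000


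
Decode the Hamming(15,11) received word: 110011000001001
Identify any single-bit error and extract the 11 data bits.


Syndrome = 3: error at position 3

Data: 11100001001 (corrected bit 3)


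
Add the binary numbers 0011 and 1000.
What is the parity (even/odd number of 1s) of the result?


0011 = 3
1000 = 8
Sum = 11 = 1011
1s count = 3

odd parity (3 ones in 1011)


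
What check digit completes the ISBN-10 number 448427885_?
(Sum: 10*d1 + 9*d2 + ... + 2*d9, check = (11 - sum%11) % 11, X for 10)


Weighted sum: 281
281 mod 11 = 6

Check digit: 5


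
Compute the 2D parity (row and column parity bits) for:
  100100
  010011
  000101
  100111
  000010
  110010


Row parities: 010011
Column parities: 100101

Row P: 010011, Col P: 100101, Corner: 1


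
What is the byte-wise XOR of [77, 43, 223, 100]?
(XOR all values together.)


XOR chain: 77 ^ 43 ^ 223 ^ 100 = 221

221


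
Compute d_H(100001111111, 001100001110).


XOR: 101101110001
Count of 1s: 7

7


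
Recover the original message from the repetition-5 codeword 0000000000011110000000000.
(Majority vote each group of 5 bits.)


Groups: 00000, 00000, 01111, 00000, 00000
Majority votes: 00100

00100


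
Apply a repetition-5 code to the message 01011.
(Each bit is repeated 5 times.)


Each bit -> 5 copies

0000011111000001111111111


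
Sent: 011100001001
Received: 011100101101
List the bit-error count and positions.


XOR: 000000100100

2 error(s) at position(s): 6, 9


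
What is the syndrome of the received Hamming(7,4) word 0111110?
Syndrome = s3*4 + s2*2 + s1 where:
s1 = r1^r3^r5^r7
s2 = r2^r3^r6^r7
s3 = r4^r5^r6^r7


s1=0, s2=1, s3=1

Syndrome = 6 (error at position 6)


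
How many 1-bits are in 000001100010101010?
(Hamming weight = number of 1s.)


Counting 1s in 000001100010101010

6


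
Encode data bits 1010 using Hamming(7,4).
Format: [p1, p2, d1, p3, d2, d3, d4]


Parity bits: p1=1, p2=0, p3=1

1011010


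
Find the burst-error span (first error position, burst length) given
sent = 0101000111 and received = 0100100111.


XOR: 0001100000

Burst at position 3, length 2


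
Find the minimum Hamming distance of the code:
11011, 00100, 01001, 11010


Comparing all pairs, minimum distance: 1
Can detect 0 errors, correct 0 errors

1


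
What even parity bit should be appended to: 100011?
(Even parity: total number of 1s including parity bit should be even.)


Number of 1s in data: 3
Parity bit: 1

1


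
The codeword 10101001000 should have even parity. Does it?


Number of 1s: 4

Yes, parity is correct (4 ones)


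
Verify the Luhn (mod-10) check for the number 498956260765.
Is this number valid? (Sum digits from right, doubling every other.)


Luhn sum = 65
65 mod 10 = 5

Invalid (Luhn sum mod 10 = 5)


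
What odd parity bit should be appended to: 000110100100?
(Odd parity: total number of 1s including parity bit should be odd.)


Number of 1s in data: 4
Parity bit: 1

1


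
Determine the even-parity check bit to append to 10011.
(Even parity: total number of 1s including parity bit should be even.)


Number of 1s in data: 3
Parity bit: 1

1


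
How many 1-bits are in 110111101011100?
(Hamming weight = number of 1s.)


Counting 1s in 110111101011100

10


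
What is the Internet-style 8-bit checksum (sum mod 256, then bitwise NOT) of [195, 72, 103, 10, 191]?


Sum = 571 mod 256 = 59
Complement = 196

196


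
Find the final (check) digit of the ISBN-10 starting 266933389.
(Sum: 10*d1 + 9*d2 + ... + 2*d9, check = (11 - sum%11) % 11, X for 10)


Weighted sum: 272
272 mod 11 = 8

Check digit: 3


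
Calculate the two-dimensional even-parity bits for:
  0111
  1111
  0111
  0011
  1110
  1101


Row parities: 101011
Column parities: 1111

Row P: 101011, Col P: 1111, Corner: 0


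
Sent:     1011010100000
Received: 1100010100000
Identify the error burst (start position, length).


XOR: 0111000000000

Burst at position 1, length 3


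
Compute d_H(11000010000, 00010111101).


XOR: 11010101101
Count of 1s: 7

7


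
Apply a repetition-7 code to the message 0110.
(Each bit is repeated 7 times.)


Each bit -> 7 copies

0000000111111111111110000000


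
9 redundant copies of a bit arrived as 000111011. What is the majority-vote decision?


Ones: 5 out of 9
Threshold: 5

1 (5/9 voted 1)


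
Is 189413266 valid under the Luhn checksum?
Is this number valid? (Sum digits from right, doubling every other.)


Luhn sum = 43
43 mod 10 = 3

Invalid (Luhn sum mod 10 = 3)


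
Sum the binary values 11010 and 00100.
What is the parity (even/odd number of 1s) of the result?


11010 = 26
00100 = 4
Sum = 30 = 11110
1s count = 4

even parity (4 ones in 11110)


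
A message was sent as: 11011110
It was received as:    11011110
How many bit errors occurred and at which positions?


XOR: 00000000

0 errors (received matches sent)


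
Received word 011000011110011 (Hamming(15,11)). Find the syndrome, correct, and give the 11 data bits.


Syndrome = 0: no error detected

Data: 10001110011 (no errors)


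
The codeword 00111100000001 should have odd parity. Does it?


Number of 1s: 5

Yes, parity is correct (5 ones)


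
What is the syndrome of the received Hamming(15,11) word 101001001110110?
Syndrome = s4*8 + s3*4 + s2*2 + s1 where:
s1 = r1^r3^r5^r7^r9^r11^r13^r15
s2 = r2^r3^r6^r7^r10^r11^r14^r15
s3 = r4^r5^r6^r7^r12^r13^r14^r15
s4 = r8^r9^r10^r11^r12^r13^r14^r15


s1=1, s2=1, s3=1, s4=1

Syndrome = 15 (error at position 15)


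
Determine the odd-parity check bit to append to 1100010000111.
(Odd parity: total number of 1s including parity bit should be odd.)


Number of 1s in data: 6
Parity bit: 1

1


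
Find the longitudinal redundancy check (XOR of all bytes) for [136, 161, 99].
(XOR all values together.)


XOR chain: 136 ^ 161 ^ 99 = 74

74


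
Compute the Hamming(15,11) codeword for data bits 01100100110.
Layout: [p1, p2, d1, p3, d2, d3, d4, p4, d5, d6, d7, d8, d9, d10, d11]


Parity bits: p1=0, p2=1, p3=0, p4=1

010011010100110


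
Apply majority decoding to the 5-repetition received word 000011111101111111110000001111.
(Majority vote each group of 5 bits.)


Groups: 00001, 11111, 01111, 11111, 00000, 01111
Majority votes: 011101

011101


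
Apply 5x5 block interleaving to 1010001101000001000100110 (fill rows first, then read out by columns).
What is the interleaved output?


Matrix:
  10100
  01101
  00000
  10001
  00110
Read columns: 1001001000110010000101010

1001001000110010000101010


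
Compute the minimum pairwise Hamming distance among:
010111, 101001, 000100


Comparing all pairs, minimum distance: 3
Can detect 2 errors, correct 1 errors

3


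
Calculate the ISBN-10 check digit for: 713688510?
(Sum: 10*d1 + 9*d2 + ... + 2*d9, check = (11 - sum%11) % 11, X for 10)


Weighted sum: 256
256 mod 11 = 3

Check digit: 8


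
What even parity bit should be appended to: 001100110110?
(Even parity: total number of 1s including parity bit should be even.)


Number of 1s in data: 6
Parity bit: 0

0


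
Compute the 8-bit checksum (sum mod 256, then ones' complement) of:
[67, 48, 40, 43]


Sum = 198 mod 256 = 198
Complement = 57

57


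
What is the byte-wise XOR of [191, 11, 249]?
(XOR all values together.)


XOR chain: 191 ^ 11 ^ 249 = 77

77


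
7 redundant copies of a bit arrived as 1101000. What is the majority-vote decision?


Ones: 3 out of 7
Threshold: 4

0 (3/7 voted 1)


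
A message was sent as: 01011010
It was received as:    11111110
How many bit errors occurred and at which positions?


XOR: 10100100

3 error(s) at position(s): 0, 2, 5


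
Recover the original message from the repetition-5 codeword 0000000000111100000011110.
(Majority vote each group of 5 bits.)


Groups: 00000, 00000, 11110, 00000, 11110
Majority votes: 00101

00101


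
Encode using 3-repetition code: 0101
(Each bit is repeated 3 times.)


Each bit -> 3 copies

000111000111


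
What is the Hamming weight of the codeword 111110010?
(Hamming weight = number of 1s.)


Counting 1s in 111110010

6


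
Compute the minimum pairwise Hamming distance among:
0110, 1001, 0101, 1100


Comparing all pairs, minimum distance: 2
Can detect 1 errors, correct 0 errors

2


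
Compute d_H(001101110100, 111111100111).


XOR: 110010010011
Count of 1s: 6

6


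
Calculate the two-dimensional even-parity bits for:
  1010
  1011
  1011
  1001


Row parities: 0110
Column parities: 0011

Row P: 0110, Col P: 0011, Corner: 0


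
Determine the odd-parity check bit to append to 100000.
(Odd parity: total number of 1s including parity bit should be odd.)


Number of 1s in data: 1
Parity bit: 0

0


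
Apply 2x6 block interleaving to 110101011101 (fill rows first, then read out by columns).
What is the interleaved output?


Matrix:
  110101
  011101
Read columns: 101101110011

101101110011


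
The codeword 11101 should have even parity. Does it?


Number of 1s: 4

Yes, parity is correct (4 ones)


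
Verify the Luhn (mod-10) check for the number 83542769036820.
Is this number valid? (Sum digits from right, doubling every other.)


Luhn sum = 56
56 mod 10 = 6

Invalid (Luhn sum mod 10 = 6)


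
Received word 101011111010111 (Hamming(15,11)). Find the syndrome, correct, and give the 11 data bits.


Syndrome = 0: no error detected

Data: 11111010111 (no errors)


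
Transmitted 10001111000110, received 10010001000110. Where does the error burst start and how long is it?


XOR: 00011110000000

Burst at position 3, length 4


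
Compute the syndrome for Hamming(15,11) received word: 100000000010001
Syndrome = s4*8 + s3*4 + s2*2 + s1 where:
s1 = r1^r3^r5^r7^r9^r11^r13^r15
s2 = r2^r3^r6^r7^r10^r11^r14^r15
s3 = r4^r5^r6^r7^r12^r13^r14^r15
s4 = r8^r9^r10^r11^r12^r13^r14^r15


s1=1, s2=0, s3=1, s4=0

Syndrome = 5 (error at position 5)


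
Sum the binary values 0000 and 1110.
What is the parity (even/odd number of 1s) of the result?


0000 = 0
1110 = 14
Sum = 14 = 1110
1s count = 3

odd parity (3 ones in 1110)


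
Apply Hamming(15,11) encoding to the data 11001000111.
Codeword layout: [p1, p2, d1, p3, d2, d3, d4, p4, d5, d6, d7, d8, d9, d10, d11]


Parity bits: p1=1, p2=1, p3=0, p4=0

111010001000111


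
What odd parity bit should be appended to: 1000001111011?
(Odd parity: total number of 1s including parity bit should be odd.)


Number of 1s in data: 7
Parity bit: 0

0


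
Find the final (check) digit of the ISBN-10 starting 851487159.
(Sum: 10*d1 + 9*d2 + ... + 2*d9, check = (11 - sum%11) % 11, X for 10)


Weighted sum: 281
281 mod 11 = 6

Check digit: 5


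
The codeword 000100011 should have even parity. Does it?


Number of 1s: 3

No, parity error (3 ones)
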